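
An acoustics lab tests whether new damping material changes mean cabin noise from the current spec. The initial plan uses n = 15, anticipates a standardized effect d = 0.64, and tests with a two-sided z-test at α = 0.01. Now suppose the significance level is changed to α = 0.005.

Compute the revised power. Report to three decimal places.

δ = d·√n = 0.64 × √15 = 2.4787 (unchanged). New critical value: z_{0.0025} = 2.807.
Revised power = Φ(δ − 2.807) + Φ(−δ − 2.807) = Φ(-0.328) + Φ(-5.286) = 0.3713 + 0.0000 = 0.3713.

Power ≈ 0.371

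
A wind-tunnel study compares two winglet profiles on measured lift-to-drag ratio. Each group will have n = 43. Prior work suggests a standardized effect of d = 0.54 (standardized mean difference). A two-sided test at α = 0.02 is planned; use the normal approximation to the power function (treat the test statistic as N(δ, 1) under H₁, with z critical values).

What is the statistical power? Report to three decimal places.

Noncentrality parameter: δ = d·√(n/2) = 0.54 × √(43/2) = 2.5039
Critical value for a two-sided test at α = 0.02: z_{α/2} = 2.326.
Power = Φ(δ − 2.326) + Φ(−δ − 2.326) = Φ(0.178) + Φ(-4.830) = 0.5705 + 0.0000 = 0.5705.

Power ≈ 0.570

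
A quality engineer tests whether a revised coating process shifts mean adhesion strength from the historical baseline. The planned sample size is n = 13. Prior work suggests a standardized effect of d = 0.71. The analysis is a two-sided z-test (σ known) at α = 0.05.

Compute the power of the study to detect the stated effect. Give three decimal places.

Power ≈ 0.726

Noncentrality parameter: δ = d·√n = 0.71 × √13 = 2.5599
Two-sided α = 0.05 → critical value z_{0.025} = 1.960.
Power = Φ(δ − 1.960) + Φ(−δ − 1.960) = Φ(0.600) + Φ(-4.520) = 0.7257 + 0.0000 = 0.7257.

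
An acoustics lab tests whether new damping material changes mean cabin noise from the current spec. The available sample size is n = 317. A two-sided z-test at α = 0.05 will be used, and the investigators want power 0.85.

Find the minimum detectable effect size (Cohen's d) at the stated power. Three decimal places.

d ≈ 0.168

Required noncentrality: δ = z_{0.025} + z_{0.15} = 1.960 + 1.036 = 2.996.
(The second rejection-region term Φ(−δ − z_{α/2}) is negligible and dropped.)
δ = d·√n ⇒ d = δ/√n = 2.996/√317 = 0.1683.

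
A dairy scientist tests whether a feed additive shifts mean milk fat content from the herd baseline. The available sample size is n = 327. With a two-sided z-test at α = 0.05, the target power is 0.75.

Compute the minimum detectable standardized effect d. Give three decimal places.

Need Φ(δ − 1.960) = 0.75, so δ = 1.960 + 0.674 = 2.634.
(The second rejection-region term Φ(−δ − z_{α/2}) is negligible and dropped.)
δ = d·√n ⇒ d = δ/√n = 2.634/√327 = 0.1457.

d ≈ 0.146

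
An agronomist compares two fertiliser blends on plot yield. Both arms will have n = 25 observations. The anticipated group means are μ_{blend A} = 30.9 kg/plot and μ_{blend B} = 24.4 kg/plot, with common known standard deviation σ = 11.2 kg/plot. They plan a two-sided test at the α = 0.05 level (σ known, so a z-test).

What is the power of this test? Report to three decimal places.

Power ≈ 0.537

Standardized effect: d = |μ_{blend A} − μ_{blend B}| / σ = |30.9 − 24.4| / 11.2 = 0.5804
Noncentrality parameter: λ = d·√(n/2) = 0.5804 × √(25/2) = 2.0519
Two-sided α = 0.05 → critical value z_{0.025} = 1.960.
Power = Φ(λ − 1.960) + Φ(−λ − 1.960) = Φ(0.092) + Φ(-4.012) = 0.5366 + 0.0000 = 0.5366.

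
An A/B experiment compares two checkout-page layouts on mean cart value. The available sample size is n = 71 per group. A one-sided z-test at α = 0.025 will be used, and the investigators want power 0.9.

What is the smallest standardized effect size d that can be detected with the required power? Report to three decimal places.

Need Φ(δ − 1.960) = 0.9, so δ = 1.960 + 1.282 = 3.242.
δ = d·√(n/2) ⇒ d = δ/√(n/2) = 3.242/√(71/2) = 0.5440.

d ≈ 0.544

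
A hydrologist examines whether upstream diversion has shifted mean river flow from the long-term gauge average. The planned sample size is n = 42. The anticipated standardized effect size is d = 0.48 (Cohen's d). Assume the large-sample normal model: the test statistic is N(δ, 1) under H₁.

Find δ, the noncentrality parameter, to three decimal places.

δ ≈ 3.111

The noncentrality parameter scales effect size by the design's sample-size factor: δ = d·√n = 0.48 × √42 = 3.1108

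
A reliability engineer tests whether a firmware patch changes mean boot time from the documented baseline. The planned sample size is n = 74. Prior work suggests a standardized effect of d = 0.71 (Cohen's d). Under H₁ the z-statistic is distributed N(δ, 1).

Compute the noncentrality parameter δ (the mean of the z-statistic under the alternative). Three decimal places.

δ ≈ 6.108

The noncentrality parameter scales effect size by the design's sample-size factor: δ = d·√n = 0.71 × √74 = 6.1077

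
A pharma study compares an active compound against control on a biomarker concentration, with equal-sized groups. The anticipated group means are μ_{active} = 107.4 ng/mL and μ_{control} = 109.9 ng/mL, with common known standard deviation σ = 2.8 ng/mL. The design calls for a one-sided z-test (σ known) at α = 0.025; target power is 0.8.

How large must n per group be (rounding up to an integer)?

Standardized effect: d = |μ_{active} − μ_{control}| / σ = |107.4 − 109.9| / 2.8 = 0.8929
For power 0.8 need Φ(δ − z_{0.025}) = 0.8, so δ = z_{0.025} + z_{0.20} = 1.960 + 0.842 = 2.802.
δ = d·√(n/2) ⇒ n = 2(δ/d)² = 2 × (2.802 / 0.8929)² = 19.69.
Round up to the next whole unit.

n = 20 per group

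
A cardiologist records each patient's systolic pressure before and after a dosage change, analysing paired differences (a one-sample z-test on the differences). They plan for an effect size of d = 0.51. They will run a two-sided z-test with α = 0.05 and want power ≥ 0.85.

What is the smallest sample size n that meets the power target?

n = 35

Set Φ(δ − 1.960) = 0.85; then δ − 1.960 = Φ⁻¹(0.85) = 1.036, giving δ = 2.996.
(Ignoring the negligible lower-tail rejection probability gives the usual closed-form inversion.)
δ = d·√n ⇒ n = (δ/d)² = (2.996 / 0.51)² = 34.52.
Round up to the next whole unit.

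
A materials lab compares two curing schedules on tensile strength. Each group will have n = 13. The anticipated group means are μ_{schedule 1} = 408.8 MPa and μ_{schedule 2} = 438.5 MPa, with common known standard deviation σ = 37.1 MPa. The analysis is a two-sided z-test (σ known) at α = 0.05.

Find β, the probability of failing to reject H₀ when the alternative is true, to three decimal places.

β ≈ 0.468

Standardized effect: d = |μ_{schedule 1} − μ_{schedule 2}| / σ = |408.8 − 438.5| / 37.1 = 0.8005
Noncentrality parameter: δ = d·√(n/2) = 0.8005 × √(13/2) = 2.0410
Two-sided α = 0.05 → critical value z_{0.025} = 1.960.
Power = Φ(δ − 1.960) + Φ(−δ − 1.960) = Φ(0.081) + Φ(-4.001) = 0.5323 + 0.0000 = 0.5323.
Type II error: β = 1 − power = 1 − 0.5323 = 0.4677.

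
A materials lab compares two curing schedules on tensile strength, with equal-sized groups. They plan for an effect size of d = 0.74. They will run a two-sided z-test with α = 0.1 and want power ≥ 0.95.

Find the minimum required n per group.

For power 0.95 need Φ(δ − z_{0.05}) = 0.95, so δ = z_{0.05} + z_{0.05} = 1.645 + 1.645 = 3.290.
(The Φ(−δ − z_{α/2}) term is vanishingly small for δ > 0 and is dropped in the standard sample-size formula.)
δ = d·√(n/2) ⇒ n = 2(δ/d)² = 2 × (3.290 / 0.74)² = 39.53.
Rounding up, n = 40 per group.

n = 40 per group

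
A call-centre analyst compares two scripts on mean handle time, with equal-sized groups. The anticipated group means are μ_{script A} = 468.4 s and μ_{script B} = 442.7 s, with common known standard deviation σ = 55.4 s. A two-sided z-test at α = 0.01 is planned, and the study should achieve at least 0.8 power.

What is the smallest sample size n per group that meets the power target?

n = 109 per group

Standardized effect: d = |μ_{script A} − μ_{script B}| / σ = |468.4 − 442.7| / 55.4 = 0.4639
For power 0.8 need Φ(δ − z_{0.005}) = 0.8, so δ = z_{0.005} + z_{0.20} = 2.576 + 0.842 = 3.417.
(The Φ(−δ − z_{α/2}) term is vanishingly small for δ > 0 and is dropped in the standard sample-size formula.)
δ = d·√(n/2) ⇒ n = 2(δ/d)² = 2 × (3.417 / 0.4639)² = 108.54.
Round up to the next whole unit.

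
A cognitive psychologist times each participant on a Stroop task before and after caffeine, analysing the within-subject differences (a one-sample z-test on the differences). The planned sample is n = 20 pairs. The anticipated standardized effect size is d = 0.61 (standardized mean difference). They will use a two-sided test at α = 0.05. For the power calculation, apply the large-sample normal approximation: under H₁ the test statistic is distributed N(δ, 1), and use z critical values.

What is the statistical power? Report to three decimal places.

Power ≈ 0.779

Noncentrality parameter: δ = d·√n = 0.61 × √20 = 2.7280
Two-sided α = 0.05 → critical value z_{0.025} = 1.960.
Power = Φ(δ − 1.960) + Φ(−δ − 1.960) = Φ(0.768) + Φ(-4.688) = 0.7788 + 0.0000 = 0.7788.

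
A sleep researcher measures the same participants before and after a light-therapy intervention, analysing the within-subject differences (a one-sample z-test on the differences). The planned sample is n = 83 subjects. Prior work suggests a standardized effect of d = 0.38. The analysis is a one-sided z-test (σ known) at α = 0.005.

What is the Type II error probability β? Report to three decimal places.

Noncentrality parameter: δ = d·√n = 0.38 × √83 = 3.4620
One-sided α = 0.005 → critical value z_{0.005} = 2.576.
Power = Φ(δ − 2.576) = Φ(0.886) = 0.8122.
Type II error: β = 1 − power = 1 − 0.8122 = 0.1878.

β ≈ 0.188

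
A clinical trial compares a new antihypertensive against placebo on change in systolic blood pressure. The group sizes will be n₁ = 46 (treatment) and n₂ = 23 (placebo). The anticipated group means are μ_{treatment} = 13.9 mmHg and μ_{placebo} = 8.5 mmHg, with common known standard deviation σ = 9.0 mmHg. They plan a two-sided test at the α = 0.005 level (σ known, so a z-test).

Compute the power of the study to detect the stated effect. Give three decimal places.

Standardized effect: d = |μ_{treatment} − μ_{placebo}| / σ = |13.9 − 8.5| / 9.0 = 0.6000
Noncentrality parameter: δ = d / √(1/n₁ + 1/n₂) = 0.6000 / √(1/46 + 1/23) = 2.3495
Two-sided α = 0.005 → critical value z_{0.0025} = 2.807.
Power = Φ(δ − 2.807) + Φ(−δ − 2.807) = Φ(-0.458) + Φ(-5.157) = 0.3236 + 0.0000 = 0.3236.

Power ≈ 0.324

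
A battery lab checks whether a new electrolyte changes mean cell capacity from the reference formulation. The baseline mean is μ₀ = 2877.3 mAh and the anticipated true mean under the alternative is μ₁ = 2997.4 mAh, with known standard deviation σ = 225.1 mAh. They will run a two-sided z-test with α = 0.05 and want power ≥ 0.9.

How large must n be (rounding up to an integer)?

n = 37

Standardized effect: d = |μ₁ − μ₀| / σ = |2997.4 − 2877.3| / 225.1 = 0.5335
Set Φ(δ − 1.960) = 0.9; then δ − 1.960 = Φ⁻¹(0.9) = 1.282, giving δ = 3.242.
(Ignoring the negligible lower-tail rejection probability gives the usual closed-form inversion.)
δ = d·√n ⇒ n = (δ/d)² = (3.242 / 0.5335)² = 36.91.
Rounding up, n = 37.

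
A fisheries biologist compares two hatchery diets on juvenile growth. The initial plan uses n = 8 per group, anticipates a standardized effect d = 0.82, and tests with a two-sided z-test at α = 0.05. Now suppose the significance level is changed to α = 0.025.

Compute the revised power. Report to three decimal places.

δ = d·√(n/2) = 0.82 × √(8/2) = 1.6400 (unchanged). New critical value: z_{0.0125} = 2.241.
Revised power = Φ(δ − 2.241) + Φ(−δ − 2.241) = Φ(-0.601) + Φ(-3.881) = 0.2738 + 0.0001 = 0.2738.

Power ≈ 0.274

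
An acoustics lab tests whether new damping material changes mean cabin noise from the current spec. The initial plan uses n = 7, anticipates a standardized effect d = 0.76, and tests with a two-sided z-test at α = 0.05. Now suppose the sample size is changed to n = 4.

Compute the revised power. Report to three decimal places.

With n = 4: δ = d·√n = 0.76 × √4 = 1.5200. Critical value z_{0.025} = 1.960.
Revised power = Φ(δ − 1.960) + Φ(−δ − 1.960) = Φ(-0.440) + Φ(-3.480) = 0.3300 + 0.0003 = 0.3302.

Power ≈ 0.330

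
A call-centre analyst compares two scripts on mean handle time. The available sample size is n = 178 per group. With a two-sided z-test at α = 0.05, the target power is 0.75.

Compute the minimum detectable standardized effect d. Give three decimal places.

Need Φ(δ − 1.960) = 0.75, so δ = 1.960 + 0.674 = 2.634.
(Lower-tail contribution to power is negligible for δ > 0.)
δ = d·√(n/2) ⇒ d = δ/√(n/2) = 2.634/√(178/2) = 0.2793.

d ≈ 0.279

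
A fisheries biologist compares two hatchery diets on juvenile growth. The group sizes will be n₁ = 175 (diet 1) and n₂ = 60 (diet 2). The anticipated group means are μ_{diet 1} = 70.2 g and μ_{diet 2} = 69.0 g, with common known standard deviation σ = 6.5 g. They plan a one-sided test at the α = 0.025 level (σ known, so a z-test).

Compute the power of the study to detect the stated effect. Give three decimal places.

Standardized effect: d = |μ_{diet 1} − μ_{diet 2}| / σ = |70.2 − 69.0| / 6.5 = 0.1846
Noncentrality parameter: δ = d / √(1/n₁ + 1/n₂) = 0.1846 / √(1/175 + 1/60) = 1.2340
One-sided α = 0.025 → critical value z_{0.025} = 1.960.
Power = P(Z > 1.960 − δ) = Φ(-0.726) = 0.2339.

Power ≈ 0.234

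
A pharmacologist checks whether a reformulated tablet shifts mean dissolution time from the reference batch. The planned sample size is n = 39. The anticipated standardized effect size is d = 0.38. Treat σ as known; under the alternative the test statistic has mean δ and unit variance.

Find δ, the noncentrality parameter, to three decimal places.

δ = d·√n = 0.38 × √39 = 2.3731

δ ≈ 2.373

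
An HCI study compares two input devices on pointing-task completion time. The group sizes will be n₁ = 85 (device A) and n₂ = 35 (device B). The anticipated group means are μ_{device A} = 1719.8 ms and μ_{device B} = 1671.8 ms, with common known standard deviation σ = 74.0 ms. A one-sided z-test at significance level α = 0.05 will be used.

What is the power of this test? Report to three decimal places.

Power ≈ 0.943

Standardized effect: d = |μ_{device A} − μ_{device B}| / σ = |1719.8 − 1671.8| / 74.0 = 0.6486
Noncentrality parameter: δ = d / √(1/n₁ + 1/n₂) = 0.6486 / √(1/85 + 1/35) = 3.2297
One-sided α = 0.05 → critical value z_{0.05} = 1.645.
Power = Φ(δ − 1.645) = Φ(1.585) = 0.9435.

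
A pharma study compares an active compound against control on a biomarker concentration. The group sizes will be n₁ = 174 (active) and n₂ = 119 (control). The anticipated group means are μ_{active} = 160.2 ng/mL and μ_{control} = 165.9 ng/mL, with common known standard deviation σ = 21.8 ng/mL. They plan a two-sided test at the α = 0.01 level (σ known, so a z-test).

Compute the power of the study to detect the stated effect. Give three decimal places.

Power ≈ 0.353

Standardized effect: d = |μ_{active} − μ_{control}| / σ = |160.2 − 165.9| / 21.8 = 0.2615
Noncentrality parameter: δ = d / √(1/n₁ + 1/n₂) = 0.2615 / √(1/174 + 1/119) = 2.1980
Critical value for a two-sided test at α = 0.01: z_{α/2} = 2.576.
Power = Φ(δ − 2.576) + Φ(−δ − 2.576) = Φ(-0.378) + Φ(-4.774) = 0.3528 + 0.0000 = 0.3528.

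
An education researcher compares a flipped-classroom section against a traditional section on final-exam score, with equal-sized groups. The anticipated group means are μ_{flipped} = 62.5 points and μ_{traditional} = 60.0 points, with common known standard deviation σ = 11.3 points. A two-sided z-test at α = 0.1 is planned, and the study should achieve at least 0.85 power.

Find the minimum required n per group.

Standardized effect: d = |μ_{flipped} − μ_{traditional}| / σ = |62.5 − 60.0| / 11.3 = 0.2212
For power 0.85 need Φ(δ − z_{0.05}) = 0.85, so δ = z_{0.05} + z_{0.15} = 1.645 + 1.036 = 2.681.
(The Φ(−δ − z_{α/2}) term is vanishingly small for δ > 0 and is dropped in the standard sample-size formula.)
δ = d·√(n/2) ⇒ n = 2(δ/d)² = 2 × (2.681 / 0.2212)² = 293.76.
Rounding up, n = 294 per group.

n = 294 per group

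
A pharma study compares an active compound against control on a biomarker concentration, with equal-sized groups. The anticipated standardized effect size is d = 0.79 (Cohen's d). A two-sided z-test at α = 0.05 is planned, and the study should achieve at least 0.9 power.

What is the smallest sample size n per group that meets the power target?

n = 34 per group

Set Φ(δ − 1.960) = 0.9; then δ − 1.960 = Φ⁻¹(0.9) = 1.282, giving δ = 3.242.
(Ignoring the negligible lower-tail rejection probability gives the usual closed-form inversion.)
δ = d·√(n/2) ⇒ n = 2(δ/d)² = 2 × (3.242 / 0.79)² = 33.67.
Rounding up, n = 34 per group.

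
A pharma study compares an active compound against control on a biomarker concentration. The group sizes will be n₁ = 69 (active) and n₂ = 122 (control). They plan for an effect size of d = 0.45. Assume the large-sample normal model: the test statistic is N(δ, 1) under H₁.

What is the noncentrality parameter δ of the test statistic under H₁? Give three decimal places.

δ = d / √(1/n₁ + 1/n₂) = 0.45 / √(1/69 + 1/122) = 2.9874

δ ≈ 2.987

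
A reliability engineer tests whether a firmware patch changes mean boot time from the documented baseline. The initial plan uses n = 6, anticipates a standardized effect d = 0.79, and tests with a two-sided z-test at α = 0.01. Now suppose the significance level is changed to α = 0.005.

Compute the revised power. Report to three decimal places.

Power ≈ 0.192

δ = d·√n = 0.79 × √6 = 1.9351 (unchanged). New critical value: z_{0.0025} = 2.807.
Revised power = Φ(δ − 2.807) + Φ(−δ − 2.807) = Φ(-0.872) + Φ(-4.742) = 0.1916 + 0.0000 = 0.1916.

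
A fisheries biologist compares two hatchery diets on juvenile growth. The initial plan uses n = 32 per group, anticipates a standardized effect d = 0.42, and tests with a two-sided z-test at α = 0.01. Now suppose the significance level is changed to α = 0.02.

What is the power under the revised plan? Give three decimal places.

Power ≈ 0.259

δ = d·√(n/2) = 0.42 × √(32/2) = 1.6800 (unchanged). New critical value: z_{0.01} = 2.326.
Revised power = Φ(δ − 2.326) + Φ(−δ − 2.326) = Φ(-0.646) + Φ(-4.006) = 0.2590 + 0.0000 = 0.2591.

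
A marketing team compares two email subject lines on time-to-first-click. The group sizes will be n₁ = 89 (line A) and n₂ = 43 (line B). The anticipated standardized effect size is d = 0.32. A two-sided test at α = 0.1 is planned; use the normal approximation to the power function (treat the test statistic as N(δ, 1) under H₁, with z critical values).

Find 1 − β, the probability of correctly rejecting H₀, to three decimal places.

Noncentrality parameter: δ = d / √(1/n₁ + 1/n₂) = 0.32 / √(1/89 + 1/43) = 1.7230
Two-sided α = 0.1 → critical value z_{0.05} = 1.645.
Power = Φ(δ − 1.645) + Φ(−δ − 1.645) = Φ(0.078) + Φ(-3.368) = 0.5312 + 0.0004 = 0.5315.

Power ≈ 0.532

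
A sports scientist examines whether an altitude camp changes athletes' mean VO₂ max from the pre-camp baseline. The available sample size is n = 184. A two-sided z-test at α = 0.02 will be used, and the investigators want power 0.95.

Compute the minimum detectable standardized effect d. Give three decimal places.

d ≈ 0.293

Need Φ(δ − 2.326) = 0.95, so δ = 2.326 + 1.645 = 3.971.
(The second rejection-region term Φ(−δ − z_{α/2}) is negligible and dropped.)
δ = d·√n ⇒ d = δ/√n = 3.971/√184 = 0.2928.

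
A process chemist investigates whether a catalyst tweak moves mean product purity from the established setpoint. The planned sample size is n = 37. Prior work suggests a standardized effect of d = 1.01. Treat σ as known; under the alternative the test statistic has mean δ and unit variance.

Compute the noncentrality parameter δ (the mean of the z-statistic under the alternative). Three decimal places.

δ ≈ 6.144

δ = d·√n = 1.01 × √37 = 6.1436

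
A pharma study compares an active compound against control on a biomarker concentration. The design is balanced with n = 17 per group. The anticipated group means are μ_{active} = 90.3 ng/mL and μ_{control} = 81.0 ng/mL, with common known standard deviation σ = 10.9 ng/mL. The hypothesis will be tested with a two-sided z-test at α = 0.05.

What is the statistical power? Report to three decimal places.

Standardized effect: d = |μ_{active} − μ_{control}| / σ = |90.3 − 81.0| / 10.9 = 0.8532
Noncentrality parameter: δ = d·√(n/2) = 0.8532 × √(17/2) = 2.4875
Critical value for a two-sided test at α = 0.05: z_{α/2} = 1.960.
Power = Φ(δ − 1.960) + Φ(−δ − 1.960) = Φ(0.528) + Φ(-4.447) = 0.7011 + 0.0000 = 0.7011.

Power ≈ 0.701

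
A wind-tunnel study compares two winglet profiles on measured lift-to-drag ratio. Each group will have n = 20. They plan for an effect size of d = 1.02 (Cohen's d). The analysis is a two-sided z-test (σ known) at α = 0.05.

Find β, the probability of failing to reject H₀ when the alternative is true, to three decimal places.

β ≈ 0.103

Noncentrality parameter: δ = d·√(n/2) = 1.02 × √(20/2) = 3.2255
Critical value for a two-sided test at α = 0.05: z_{α/2} = 1.960.
Power = Φ(δ − 1.960) + Φ(−δ − 1.960) = Φ(1.266) + Φ(-5.185) = 0.8972 + 0.0000 = 0.8972.
Type II error: β = 1 − power = 1 − 0.8972 = 0.1028.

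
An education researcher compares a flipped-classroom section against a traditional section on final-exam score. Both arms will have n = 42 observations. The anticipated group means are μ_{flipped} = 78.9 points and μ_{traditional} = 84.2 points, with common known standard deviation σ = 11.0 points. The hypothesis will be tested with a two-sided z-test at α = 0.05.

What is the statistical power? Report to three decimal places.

Standardized effect: d = |μ_{flipped} − μ_{traditional}| / σ = |78.9 − 84.2| / 11.0 = 0.4818
Noncentrality parameter: δ = d·√(n/2) = 0.4818 × √(42/2) = 2.2080
Two-sided α = 0.05 → critical value z_{0.025} = 1.960.
Power = Φ(δ − 1.960) + Φ(−δ − 1.960) = Φ(0.248) + Φ(-4.168) = 0.5979 + 0.0000 = 0.5979.

Power ≈ 0.598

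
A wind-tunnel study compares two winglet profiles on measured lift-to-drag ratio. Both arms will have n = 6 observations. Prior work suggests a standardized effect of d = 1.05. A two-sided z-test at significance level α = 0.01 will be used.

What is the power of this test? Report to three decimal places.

Power ≈ 0.224

Noncentrality parameter: δ = d·√(n/2) = 1.05 × √(6/2) = 1.8187
Critical value for a two-sided test at α = 0.01: z_{α/2} = 2.576.
Power = Φ(δ − 2.576) + Φ(−δ − 2.576) = Φ(-0.757) + Φ(-4.394) = 0.2245 + 0.0000 = 0.2245.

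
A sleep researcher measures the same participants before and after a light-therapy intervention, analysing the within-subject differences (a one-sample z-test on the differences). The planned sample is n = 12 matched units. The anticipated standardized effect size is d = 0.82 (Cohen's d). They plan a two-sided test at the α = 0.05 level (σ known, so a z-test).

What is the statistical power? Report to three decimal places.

Noncentrality parameter: δ = d·√n = 0.82 × √12 = 2.8406
Critical value for a two-sided test at α = 0.05: z_{α/2} = 1.960.
Power = Φ(δ − 1.960) + Φ(−δ − 1.960) = Φ(0.881) + Φ(-4.801) = 0.8107 + 0.0000 = 0.8107.

Power ≈ 0.811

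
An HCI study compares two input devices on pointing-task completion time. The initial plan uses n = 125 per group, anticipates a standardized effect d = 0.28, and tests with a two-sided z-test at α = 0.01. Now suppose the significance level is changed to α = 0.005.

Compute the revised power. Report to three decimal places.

Power ≈ 0.276

δ = d·√(n/2) = 0.28 × √(125/2) = 2.2136 (unchanged). New critical value: z_{0.0025} = 2.807.
Revised power = Φ(δ − 2.807) + Φ(−δ − 2.807) = Φ(-0.593) + Φ(-5.021) = 0.2764 + 0.0000 = 0.2764.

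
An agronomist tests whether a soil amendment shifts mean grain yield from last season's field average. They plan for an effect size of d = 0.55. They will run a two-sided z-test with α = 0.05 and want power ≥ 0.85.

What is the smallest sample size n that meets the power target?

n = 30

For power 0.85 need Φ(δ − z_{0.025}) = 0.85, so δ = z_{0.025} + z_{0.15} = 1.960 + 1.036 = 2.996.
(Ignoring the negligible lower-tail rejection probability gives the usual closed-form inversion.)
δ = d·√n ⇒ n = (δ/d)² = (2.996 / 0.55)² = 29.68.
Rounding up, n = 30.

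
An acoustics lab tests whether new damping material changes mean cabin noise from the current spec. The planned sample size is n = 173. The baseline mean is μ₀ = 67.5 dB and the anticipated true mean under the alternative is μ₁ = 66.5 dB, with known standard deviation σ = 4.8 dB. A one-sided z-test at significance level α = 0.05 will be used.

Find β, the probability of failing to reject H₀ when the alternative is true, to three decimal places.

Standardized effect: d = |μ₁ − μ₀| / σ = |66.5 − 67.5| / 4.8 = 0.2083
Noncentrality parameter: δ = d·√n = 0.2083 × √173 = 2.7402
Critical value for a one-sided test at α = 0.05: z_α = 1.645.
Power = Φ(δ − 1.645) = Φ(1.095) = 0.8633.
Type II error: β = 1 − power = 1 − 0.8633 = 0.1367.

β ≈ 0.137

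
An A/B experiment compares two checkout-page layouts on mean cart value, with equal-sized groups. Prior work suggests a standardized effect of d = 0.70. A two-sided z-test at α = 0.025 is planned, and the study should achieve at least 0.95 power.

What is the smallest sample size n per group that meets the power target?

For power 0.95 need Φ(δ − z_{0.0125}) = 0.95, so δ = z_{0.0125} + z_{0.05} = 2.241 + 1.645 = 3.886.
(Ignoring the negligible lower-tail rejection probability gives the usual closed-form inversion.)
δ = d·√(n/2) ⇒ n = 2(δ/d)² = 2 × (3.886 / 0.70)² = 61.64.
Round up to the next whole unit.

n = 62 per group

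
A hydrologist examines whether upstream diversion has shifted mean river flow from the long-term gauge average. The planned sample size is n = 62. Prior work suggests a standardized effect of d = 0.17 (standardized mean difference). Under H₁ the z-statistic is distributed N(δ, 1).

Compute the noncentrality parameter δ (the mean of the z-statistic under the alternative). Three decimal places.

δ ≈ 1.339

δ = d·√n = 0.17 × √62 = 1.3386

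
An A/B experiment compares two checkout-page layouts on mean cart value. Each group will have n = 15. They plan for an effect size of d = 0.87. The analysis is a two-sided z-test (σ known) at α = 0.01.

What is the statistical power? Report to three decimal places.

Power ≈ 0.423

Noncentrality parameter: δ = d·√(n/2) = 0.87 × √(15/2) = 2.3826
Critical value for a two-sided test at α = 0.01: z_{α/2} = 2.576.
Power = Φ(δ − 2.576) + Φ(−δ − 2.576) = Φ(-0.193) + Φ(-4.958) = 0.4234 + 0.0000 = 0.4234.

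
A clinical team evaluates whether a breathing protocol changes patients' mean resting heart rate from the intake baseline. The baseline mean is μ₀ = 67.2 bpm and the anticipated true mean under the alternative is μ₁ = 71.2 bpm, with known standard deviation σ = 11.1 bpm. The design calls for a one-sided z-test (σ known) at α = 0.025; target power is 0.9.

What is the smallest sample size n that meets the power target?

Standardized effect: d = |μ₁ − μ₀| / σ = |71.2 − 67.2| / 11.1 = 0.3604
Set Φ(δ − 1.960) = 0.9; then δ − 1.960 = Φ⁻¹(0.9) = 1.282, giving δ = 3.242.
δ = d·√n ⇒ n = (δ/d)² = (3.242 / 0.3604)² = 80.91.
Rounding up, n = 81.

n = 81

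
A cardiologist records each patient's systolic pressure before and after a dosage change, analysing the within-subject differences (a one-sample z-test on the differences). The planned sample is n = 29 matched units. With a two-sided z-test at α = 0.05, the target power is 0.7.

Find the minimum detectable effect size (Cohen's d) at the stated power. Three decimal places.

Required noncentrality: δ = z_{0.025} + z_{0.30} = 1.960 + 0.524 = 2.484.
(The second rejection-region term Φ(−δ − z_{α/2}) is negligible and dropped.)
δ = d·√n ⇒ d = δ/√n = 2.484/√29 = 0.4613.

d ≈ 0.461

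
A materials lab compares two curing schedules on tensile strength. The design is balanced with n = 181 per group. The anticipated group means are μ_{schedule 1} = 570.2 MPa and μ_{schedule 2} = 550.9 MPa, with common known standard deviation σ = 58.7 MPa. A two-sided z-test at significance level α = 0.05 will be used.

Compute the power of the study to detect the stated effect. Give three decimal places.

Standardized effect: d = |μ_{schedule 1} − μ_{schedule 2}| / σ = |570.2 − 550.9| / 58.7 = 0.3288
Noncentrality parameter: δ = d·√(n/2) = 0.3288 × √(181/2) = 3.1278
Critical value for a two-sided test at α = 0.05: z_{α/2} = 1.960.
Power = Φ(δ − 1.960) + Φ(−δ − 1.960) = Φ(1.168) + Φ(-5.088) = 0.8786 + 0.0000 = 0.8786.

Power ≈ 0.879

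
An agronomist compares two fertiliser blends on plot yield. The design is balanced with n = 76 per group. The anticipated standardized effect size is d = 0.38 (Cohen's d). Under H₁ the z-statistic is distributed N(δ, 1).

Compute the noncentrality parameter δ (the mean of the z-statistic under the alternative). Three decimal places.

δ ≈ 2.342

The noncentrality parameter scales effect size by the design's sample-size factor: δ = d·√(n/2) = 0.38 × √(76/2) = 2.3425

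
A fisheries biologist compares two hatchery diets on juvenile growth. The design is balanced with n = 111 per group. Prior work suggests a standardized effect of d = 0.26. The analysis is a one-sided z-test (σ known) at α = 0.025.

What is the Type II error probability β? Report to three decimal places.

Noncentrality parameter: δ = d·√(n/2) = 0.26 × √(111/2) = 1.9370
One-sided α = 0.025 → critical value z_{0.025} = 1.960.
Power = Φ(δ − 1.960) = Φ(-0.023) = 0.4908.
Type II error: β = 1 − power = 1 − 0.4908 = 0.5092.

β ≈ 0.509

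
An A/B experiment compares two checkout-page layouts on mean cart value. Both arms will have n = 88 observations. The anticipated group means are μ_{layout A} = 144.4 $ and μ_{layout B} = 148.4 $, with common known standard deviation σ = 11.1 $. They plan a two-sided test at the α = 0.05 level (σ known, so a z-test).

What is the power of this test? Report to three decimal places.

Standardized effect: d = |μ_{layout A} − μ_{layout B}| / σ = |144.4 − 148.4| / 11.1 = 0.3604
Noncentrality parameter: δ = d·√(n/2) = 0.3604 × √(88/2) = 2.3904
Critical value for a two-sided test at α = 0.05: z_{α/2} = 1.960.
Power = Φ(δ − 1.960) + Φ(−δ − 1.960) = Φ(0.430) + Φ(-4.350) = 0.6665 + 0.0000 = 0.6666.

Power ≈ 0.667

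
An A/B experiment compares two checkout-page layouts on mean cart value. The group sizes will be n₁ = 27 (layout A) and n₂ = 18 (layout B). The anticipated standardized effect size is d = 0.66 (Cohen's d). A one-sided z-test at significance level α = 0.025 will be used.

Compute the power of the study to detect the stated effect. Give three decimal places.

Noncentrality parameter: δ = d / √(1/n₁ + 1/n₂) = 0.66 / √(1/27 + 1/18) = 2.1690
Critical value for a one-sided test at α = 0.025: z_α = 1.960.
Power = P(Z > 1.960 − δ) = Φ(0.209) = 0.5828.

Power ≈ 0.583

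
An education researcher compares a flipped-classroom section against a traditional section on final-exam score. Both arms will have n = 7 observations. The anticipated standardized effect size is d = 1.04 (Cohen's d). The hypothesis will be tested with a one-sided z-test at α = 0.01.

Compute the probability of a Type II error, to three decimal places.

Noncentrality parameter: δ = d·√(n/2) = 1.04 × √(7/2) = 1.9457
Critical value for a one-sided test at α = 0.01: z_α = 2.326.
Power = Φ(δ − 2.326) = Φ(-0.381) = 0.3517.
Type II error: β = 1 − power = 1 − 0.3517 = 0.6483.

β ≈ 0.648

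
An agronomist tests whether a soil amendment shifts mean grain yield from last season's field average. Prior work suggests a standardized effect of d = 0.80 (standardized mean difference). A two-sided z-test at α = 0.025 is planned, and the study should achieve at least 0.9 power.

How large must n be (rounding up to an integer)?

n = 20

For power 0.9 need Φ(δ − z_{0.0125}) = 0.9, so δ = z_{0.0125} + z_{0.10} = 2.241 + 1.282 = 3.523.
(Ignoring the negligible lower-tail rejection probability gives the usual closed-form inversion.)
δ = d·√n ⇒ n = (δ/d)² = (3.523 / 0.80)² = 19.39.
Round up to the next whole unit.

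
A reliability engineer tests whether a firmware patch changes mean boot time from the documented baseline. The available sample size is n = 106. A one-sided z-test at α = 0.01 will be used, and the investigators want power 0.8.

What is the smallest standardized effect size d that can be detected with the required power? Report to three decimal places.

Required noncentrality: δ = z_{0.01} + z_{0.20} = 2.326 + 0.842 = 3.168.
δ = d·√n ⇒ d = δ/√n = 3.168/√106 = 0.3077.

d ≈ 0.308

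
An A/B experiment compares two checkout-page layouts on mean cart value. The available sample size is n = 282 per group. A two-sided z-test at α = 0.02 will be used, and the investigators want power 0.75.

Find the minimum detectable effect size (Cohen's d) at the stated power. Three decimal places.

d ≈ 0.253

Need Φ(δ − 2.326) = 0.75, so δ = 2.326 + 0.674 = 3.001.
(Lower-tail contribution to power is negligible for δ > 0.)
δ = d·√(n/2) ⇒ d = δ/√(n/2) = 3.001/√(282/2) = 0.2527.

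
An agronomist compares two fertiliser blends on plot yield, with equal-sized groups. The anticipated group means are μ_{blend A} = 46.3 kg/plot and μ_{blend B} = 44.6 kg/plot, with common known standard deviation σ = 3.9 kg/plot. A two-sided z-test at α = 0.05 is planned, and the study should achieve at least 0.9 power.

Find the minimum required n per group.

n = 111 per group

Standardized effect: d = |μ_{blend A} − μ_{blend B}| / σ = |46.3 − 44.6| / 3.9 = 0.4359
Set Φ(δ − 1.960) = 0.9; then δ − 1.960 = Φ⁻¹(0.9) = 1.282, giving δ = 3.242.
(For δ > 0 the lower-tail rejection region contributes negligibly to power, so the one-term inversion is standard.)
δ = d·√(n/2) ⇒ n = 2(δ/d)² = 2 × (3.242 / 0.4359)² = 110.60.
Round up to the next whole unit.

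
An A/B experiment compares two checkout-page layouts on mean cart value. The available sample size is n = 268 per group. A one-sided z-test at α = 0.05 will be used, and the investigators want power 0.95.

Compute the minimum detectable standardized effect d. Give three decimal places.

Required noncentrality: δ = z_{0.05} + z_{0.05} = 1.645 + 1.645 = 3.290.
δ = d·√(n/2) ⇒ d = δ/√(n/2) = 3.290/√(268/2) = 0.2842.

d ≈ 0.284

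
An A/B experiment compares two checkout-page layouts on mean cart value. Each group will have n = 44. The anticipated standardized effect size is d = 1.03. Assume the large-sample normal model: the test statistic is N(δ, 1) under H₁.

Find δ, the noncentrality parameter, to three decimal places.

δ = d·√(n/2) = 1.03 × √(44/2) = 4.8311

δ ≈ 4.831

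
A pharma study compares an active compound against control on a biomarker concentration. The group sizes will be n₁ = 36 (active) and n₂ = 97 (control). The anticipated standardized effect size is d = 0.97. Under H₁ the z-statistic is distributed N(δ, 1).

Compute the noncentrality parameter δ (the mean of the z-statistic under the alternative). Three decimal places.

The noncentrality parameter scales effect size by the design's sample-size factor: δ = d / √(1/n₁ + 1/n₂) = 0.97 / √(1/36 + 1/97) = 4.9703

δ ≈ 4.970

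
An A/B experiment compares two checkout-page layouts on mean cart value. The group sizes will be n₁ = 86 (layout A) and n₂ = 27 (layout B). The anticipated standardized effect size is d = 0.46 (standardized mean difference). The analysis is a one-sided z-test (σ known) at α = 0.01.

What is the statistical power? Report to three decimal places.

Power ≈ 0.405

Noncentrality parameter: δ = d / √(1/n₁ + 1/n₂) = 0.46 / √(1/86 + 1/27) = 2.0852
Critical value for a one-sided test at α = 0.01: z_α = 2.326.
Power = Φ(δ − 2.326) = Φ(-0.241) = 0.4047.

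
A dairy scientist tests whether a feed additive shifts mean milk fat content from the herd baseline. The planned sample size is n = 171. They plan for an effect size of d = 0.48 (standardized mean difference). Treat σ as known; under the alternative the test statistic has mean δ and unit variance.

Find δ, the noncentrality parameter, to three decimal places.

The noncentrality parameter scales effect size by the design's sample-size factor: δ = d·√n = 0.48 × √171 = 6.2768

δ ≈ 6.277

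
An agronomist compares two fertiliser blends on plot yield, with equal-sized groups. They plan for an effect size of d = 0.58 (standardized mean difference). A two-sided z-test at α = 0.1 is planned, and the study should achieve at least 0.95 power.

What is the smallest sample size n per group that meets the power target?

For power 0.95 need Φ(δ − z_{0.05}) = 0.95, so δ = z_{0.05} + z_{0.05} = 1.645 + 1.645 = 3.290.
(Ignoring the negligible lower-tail rejection probability gives the usual closed-form inversion.)
δ = d·√(n/2) ⇒ n = 2(δ/d)² = 2 × (3.290 / 0.58)² = 64.34.
Round up to the next whole unit.

n = 65 per group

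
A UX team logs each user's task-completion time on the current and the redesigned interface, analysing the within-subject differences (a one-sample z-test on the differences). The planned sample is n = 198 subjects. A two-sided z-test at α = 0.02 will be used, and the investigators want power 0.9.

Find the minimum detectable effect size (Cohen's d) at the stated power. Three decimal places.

d ≈ 0.256

Need Φ(δ − 2.326) = 0.9, so δ = 2.326 + 1.282 = 3.608.
(Lower-tail contribution to power is negligible for δ > 0.)
δ = d·√n ⇒ d = δ/√n = 3.608/√198 = 0.2564.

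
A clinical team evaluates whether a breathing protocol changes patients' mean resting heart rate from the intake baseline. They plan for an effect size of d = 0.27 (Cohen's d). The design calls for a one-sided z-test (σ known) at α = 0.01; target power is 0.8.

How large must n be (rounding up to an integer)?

Set Φ(δ − 2.326) = 0.8; then δ − 2.326 = Φ⁻¹(0.8) = 0.842, giving δ = 3.168.
δ = d·√n ⇒ n = (δ/d)² = (3.168 / 0.27)² = 137.67.
Round up to the next whole unit.

n = 138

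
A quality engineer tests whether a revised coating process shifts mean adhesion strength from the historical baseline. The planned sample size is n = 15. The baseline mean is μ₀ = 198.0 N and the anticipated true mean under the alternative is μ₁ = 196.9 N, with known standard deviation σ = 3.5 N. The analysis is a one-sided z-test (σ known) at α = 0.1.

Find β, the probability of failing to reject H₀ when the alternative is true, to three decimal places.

Standardized effect: d = |μ₁ − μ₀| / σ = |196.9 − 198.0| / 3.5 = 0.3143
Noncentrality parameter: δ = d·√n = 0.3143 × √15 = 1.2172
Critical value for a one-sided test at α = 0.1: z_α = 1.282.
Power = Φ(δ − 1.282) = Φ(-0.064) = 0.4744.
Type II error: β = 1 − power = 1 − 0.4744 = 0.5256.

β ≈ 0.526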